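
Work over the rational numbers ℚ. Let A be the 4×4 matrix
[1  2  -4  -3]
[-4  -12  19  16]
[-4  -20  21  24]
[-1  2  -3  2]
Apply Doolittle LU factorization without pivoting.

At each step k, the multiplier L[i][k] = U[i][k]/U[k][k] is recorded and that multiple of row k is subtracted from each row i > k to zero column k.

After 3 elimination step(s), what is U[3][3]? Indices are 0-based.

k=0: U[0][0]=1
  eliminate (1,0): mult=-4, new row 1: (0, -4, 3, 4); set L[1][0]=-4
  eliminate (2,0): mult=-4, new row 2: (0, -12, 5, 12); set L[2][0]=-4
  eliminate (3,0): mult=-1, new row 3: (0, 4, -7, -1); set L[3][0]=-1
k=1: U[1][1]=-4
  eliminate (2,1): mult=3, new row 2: (0, 0, -4, 0); set L[2][1]=3
  eliminate (3,1): mult=-1, new row 3: (0, 0, -4, 3); set L[3][1]=-1
k=2: U[2][2]=-4
  eliminate (3,2): mult=1, new row 3: (0, 0, 0, 3); set L[3][2]=1

U[3][3] = 3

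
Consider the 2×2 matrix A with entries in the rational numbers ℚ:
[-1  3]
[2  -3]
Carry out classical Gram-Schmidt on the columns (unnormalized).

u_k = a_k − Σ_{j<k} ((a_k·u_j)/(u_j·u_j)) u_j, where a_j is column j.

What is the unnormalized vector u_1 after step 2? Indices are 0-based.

u_1 = (6/5, 3/5)

Step 1: u_0 = a_0 = (-1, 2).
Step 2: u_1 = a_1 − (-9/5)·u_0 = (6/5, 3/5).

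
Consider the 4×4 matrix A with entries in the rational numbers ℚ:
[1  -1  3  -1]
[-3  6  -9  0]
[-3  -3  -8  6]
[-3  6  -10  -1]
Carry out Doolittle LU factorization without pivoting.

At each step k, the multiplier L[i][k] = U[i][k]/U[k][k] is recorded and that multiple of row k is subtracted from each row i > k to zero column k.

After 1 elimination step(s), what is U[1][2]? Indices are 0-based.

k=0: U[0][0]=1
  eliminate (1,0): mult=-3, new row 1: (0, 3, 0, -3); set L[1][0]=-3
  eliminate (2,0): mult=-3, new row 2: (0, -6, 1, 3); set L[2][0]=-3
  eliminate (3,0): mult=-3, new row 3: (0, 3, -1, -4); set L[3][0]=-3

U[1][2] = 0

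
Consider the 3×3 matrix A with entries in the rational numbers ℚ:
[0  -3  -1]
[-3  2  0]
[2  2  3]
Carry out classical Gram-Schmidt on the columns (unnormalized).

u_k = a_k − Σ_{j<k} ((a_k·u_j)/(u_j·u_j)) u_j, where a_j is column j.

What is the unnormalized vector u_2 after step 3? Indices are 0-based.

u_2 = (170/217, 102/217, 153/217)

Step 1: u_0 = a_0 = (0, -3, 2).
Step 2: u_1 = a_1 − (-2/13)·u_0 = (-3, 20/13, 30/13).
Step 3: u_2 = a_2 − (6/13)·u_0 − (129/217)·u_1 = (170/217, 102/217, 153/217).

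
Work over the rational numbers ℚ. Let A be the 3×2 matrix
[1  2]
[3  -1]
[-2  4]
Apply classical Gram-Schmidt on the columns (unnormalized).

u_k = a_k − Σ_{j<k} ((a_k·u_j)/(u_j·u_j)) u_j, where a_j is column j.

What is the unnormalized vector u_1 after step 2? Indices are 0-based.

u_1 = (37/14, 13/14, 19/7)

Step 1: u_0 = a_0 = (1, 3, -2).
Step 2: u_1 = a_1 − (-9/14)·u_0 = (37/14, 13/14, 19/7).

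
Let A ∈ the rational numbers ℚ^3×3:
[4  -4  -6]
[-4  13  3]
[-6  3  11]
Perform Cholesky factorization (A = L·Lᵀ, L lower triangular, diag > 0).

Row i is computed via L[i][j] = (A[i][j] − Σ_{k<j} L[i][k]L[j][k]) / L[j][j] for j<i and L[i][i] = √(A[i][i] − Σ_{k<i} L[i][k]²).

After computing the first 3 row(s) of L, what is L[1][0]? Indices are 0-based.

Step 1: L[0][0] = √(4) = 2.
  L[1][0] = (-4) / L[0][0] = -2.
Step 2: L[1][1] = √(9) = 3.
  L[2][0] = (-6) / L[0][0] = -3.
  L[2][1] = (-3) / L[1][1] = -1.
Step 3: L[2][2] = √(1) = 1.

L[1][0] = -2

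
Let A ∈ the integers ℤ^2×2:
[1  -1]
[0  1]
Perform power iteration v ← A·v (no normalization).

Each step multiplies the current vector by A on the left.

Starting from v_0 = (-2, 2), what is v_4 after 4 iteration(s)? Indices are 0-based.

v_4 = (-10, 2)

v_0 = (-2, 2).
v_1 = A·v_0 = (-4, 2).
v_2 = A·v_1 = (-6, 2).
v_3 = A·v_2 = (-8, 2).
v_4 = A·v_3 = (-10, 2).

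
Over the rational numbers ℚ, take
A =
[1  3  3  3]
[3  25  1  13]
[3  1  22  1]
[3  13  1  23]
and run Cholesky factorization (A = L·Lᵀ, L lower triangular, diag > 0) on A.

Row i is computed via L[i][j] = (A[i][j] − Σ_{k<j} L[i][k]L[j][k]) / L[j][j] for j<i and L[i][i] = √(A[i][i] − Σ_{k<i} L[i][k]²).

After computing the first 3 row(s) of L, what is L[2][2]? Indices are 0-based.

L[2][2] = 3

Step 1: L[0][0] = √(1) = 1.
  L[1][0] = (3) / L[0][0] = 3.
Step 2: L[1][1] = √(16) = 4.
  L[2][0] = (3) / L[0][0] = 3.
  L[2][1] = (-8) / L[1][1] = -2.
Step 3: L[2][2] = √(9) = 3.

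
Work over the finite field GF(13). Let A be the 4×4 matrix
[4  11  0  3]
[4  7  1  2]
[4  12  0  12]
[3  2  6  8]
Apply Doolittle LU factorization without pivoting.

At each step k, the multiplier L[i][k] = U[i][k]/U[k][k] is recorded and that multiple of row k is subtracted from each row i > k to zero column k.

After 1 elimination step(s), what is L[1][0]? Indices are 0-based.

Step 1: pivot at (0,0) is 4.
  row1 ← row1 − (1)·row0  ⇒  L[1][0]=1, U row1=(0, 9, 1, 12)
  row2 ← row2 − (1)·row0  ⇒  L[2][0]=1, U row2=(0, 1, 0, 9)
  row3 ← row3 − (4)·row0  ⇒  L[3][0]=4, U row3=(0, 10, 6, 9)

L[1][0] = 1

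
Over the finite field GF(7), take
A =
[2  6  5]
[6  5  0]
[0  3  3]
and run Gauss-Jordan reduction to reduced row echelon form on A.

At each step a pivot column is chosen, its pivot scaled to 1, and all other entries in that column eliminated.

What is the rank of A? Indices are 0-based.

[1] R0 /= 2  ⇒  (1, 3, 6)
     R1 -= 6·R0  ⇒  (0, 1, 6)
[2] R1 /= 1  ⇒  (0, 1, 6)
     R0 -= 3·R1  ⇒  (1, 0, 2)
     R2 -= 3·R1  ⇒  (0, 0, 6)
[3] R2 /= 6  ⇒  (0, 0, 1)
     R0 -= 2·R2  ⇒  (1, 0, 0)
     R1 -= 6·R2  ⇒  (0, 1, 0)

rank = 3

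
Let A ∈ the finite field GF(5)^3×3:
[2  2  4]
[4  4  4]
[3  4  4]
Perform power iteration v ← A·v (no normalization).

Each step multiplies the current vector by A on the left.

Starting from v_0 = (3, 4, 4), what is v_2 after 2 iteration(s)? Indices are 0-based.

v_0 = (3, 4, 4).
v_1 = A·v_0 = (0, 4, 1).
v_2 = A·v_1 = (2, 0, 0).

v_2 = (2, 0, 0)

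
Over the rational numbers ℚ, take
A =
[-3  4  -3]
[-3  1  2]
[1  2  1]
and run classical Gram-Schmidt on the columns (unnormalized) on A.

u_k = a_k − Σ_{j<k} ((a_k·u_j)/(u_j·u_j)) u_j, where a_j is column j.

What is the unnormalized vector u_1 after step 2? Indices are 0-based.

u_1 = (37/19, -20/19, 51/19)

Step 1: u_0 = a_0 = (-3, -3, 1).
Step 2: u_1 = a_1 − (-13/19)·u_0 = (37/19, -20/19, 51/19).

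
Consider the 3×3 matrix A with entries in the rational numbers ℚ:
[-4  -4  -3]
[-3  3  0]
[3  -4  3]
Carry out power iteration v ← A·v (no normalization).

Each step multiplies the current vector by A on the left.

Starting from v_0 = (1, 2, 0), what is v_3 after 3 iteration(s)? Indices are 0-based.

v_0 = (1, 2, 0).
v_1 = A·v_0 = (-12, 3, -5).
v_2 = A·v_1 = (51, 45, -63).
v_3 = A·v_2 = (-195, -18, -216).

v_3 = (-195, -18, -216)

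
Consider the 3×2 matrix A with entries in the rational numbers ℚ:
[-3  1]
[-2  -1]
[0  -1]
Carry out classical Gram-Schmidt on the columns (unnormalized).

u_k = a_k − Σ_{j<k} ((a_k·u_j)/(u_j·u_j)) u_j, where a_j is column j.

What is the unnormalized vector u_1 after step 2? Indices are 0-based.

Step 1: u_0 = a_0 = (-3, -2, 0).
Step 2: u_1 = a_1 − (-1/13)·u_0 = (10/13, -15/13, -1).

u_1 = (10/13, -15/13, -1)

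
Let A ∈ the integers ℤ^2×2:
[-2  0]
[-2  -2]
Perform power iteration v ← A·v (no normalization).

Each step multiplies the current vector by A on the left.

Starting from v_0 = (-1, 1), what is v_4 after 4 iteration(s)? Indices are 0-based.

v_0 = (-1, 1).
v_1 = A·v_0 = (2, 0).
v_2 = A·v_1 = (-4, -4).
v_3 = A·v_2 = (8, 16).
v_4 = A·v_3 = (-16, -48).

v_4 = (-16, -48)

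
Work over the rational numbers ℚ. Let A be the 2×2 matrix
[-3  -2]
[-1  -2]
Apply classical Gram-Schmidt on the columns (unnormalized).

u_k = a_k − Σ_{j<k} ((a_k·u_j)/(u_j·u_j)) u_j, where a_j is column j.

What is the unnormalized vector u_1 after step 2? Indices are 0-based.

u_1 = (2/5, -6/5)

Step 1: u_0 = a_0 = (-3, -1).
Step 2: u_1 = a_1 − (4/5)·u_0 = (2/5, -6/5).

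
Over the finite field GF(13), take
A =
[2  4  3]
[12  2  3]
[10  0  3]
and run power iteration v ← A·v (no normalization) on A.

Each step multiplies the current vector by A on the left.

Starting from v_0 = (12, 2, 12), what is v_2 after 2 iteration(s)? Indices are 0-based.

v_0 = (12, 2, 12).
v_1 = A·v_0 = (3, 2, 0).
v_2 = A·v_1 = (1, 1, 4).

v_2 = (1, 1, 4)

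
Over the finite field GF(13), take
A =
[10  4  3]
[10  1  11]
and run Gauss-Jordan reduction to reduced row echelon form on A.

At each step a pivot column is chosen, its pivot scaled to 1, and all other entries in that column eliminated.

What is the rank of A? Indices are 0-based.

rank = 2

step 1: normalize row 0 (÷10) = (1, 3, 12)
  row 1: subtract 10×row0 = (0, 10, 8)
step 2: normalize row 1 (÷10) = (0, 1, 6)
  row 0: subtract 3×row1 = (1, 0, 7)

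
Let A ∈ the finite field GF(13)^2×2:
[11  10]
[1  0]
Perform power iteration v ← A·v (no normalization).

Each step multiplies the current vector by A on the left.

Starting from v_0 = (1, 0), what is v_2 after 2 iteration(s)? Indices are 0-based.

v_0 = (1, 0).
v_1 = A·v_0 = (11, 1).
v_2 = A·v_1 = (1, 11).

v_2 = (1, 11)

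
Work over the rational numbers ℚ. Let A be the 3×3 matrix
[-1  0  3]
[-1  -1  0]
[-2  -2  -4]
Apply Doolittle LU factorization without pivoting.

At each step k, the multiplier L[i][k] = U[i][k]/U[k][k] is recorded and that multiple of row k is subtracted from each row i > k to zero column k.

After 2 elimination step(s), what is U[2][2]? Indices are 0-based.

Step 1: pivot at (0,0) is -1.
  row1 ← row1 − (1)·row0  ⇒  L[1][0]=1, U row1=(0, -1, -3)
  row2 ← row2 − (2)·row0  ⇒  L[2][0]=2, U row2=(0, -2, -10)
Step 2: pivot at (1,1) is -1.
  row2 ← row2 − (2)·row1  ⇒  L[2][1]=2, U row2=(0, 0, -4)

U[2][2] = -4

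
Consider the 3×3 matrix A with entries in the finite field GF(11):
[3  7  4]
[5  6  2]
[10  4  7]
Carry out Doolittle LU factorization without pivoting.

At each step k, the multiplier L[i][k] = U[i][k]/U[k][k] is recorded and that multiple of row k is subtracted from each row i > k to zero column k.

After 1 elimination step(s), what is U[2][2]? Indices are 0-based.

U[2][2] = 1

k=0: U[0][0]=3
  eliminate (1,0): mult=9, new row 1: (0, 9, 10); set L[1][0]=9
  eliminate (2,0): mult=7, new row 2: (0, 10, 1); set L[2][0]=7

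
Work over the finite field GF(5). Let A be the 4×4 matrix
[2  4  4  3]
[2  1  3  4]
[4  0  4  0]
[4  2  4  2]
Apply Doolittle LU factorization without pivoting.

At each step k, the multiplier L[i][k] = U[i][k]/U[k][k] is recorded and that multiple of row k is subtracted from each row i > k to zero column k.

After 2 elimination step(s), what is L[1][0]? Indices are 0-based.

L[1][0] = 1

Step 1: pivot at (0,0) is 2.
  row1 ← row1 − (1)·row0  ⇒  L[1][0]=1, U row1=(0, 2, 4, 1)
  row2 ← row2 − (2)·row0  ⇒  L[2][0]=2, U row2=(0, 2, 1, 4)
  row3 ← row3 − (2)·row0  ⇒  L[3][0]=2, U row3=(0, 4, 1, 1)
Step 2: pivot at (1,1) is 2.
  row2 ← row2 − (1)·row1  ⇒  L[2][1]=1, U row2=(0, 0, 2, 3)
  row3 ← row3 − (2)·row1  ⇒  L[3][1]=2, U row3=(0, 0, 3, 4)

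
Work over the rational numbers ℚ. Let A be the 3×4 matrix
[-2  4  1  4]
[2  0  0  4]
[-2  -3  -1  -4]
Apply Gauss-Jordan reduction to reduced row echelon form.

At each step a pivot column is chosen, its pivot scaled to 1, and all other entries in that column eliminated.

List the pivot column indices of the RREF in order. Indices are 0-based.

pivot columns: 0, 1, 2

step 1: normalize row 0 (÷-2) = (1, -2, -1/2, -2)
  row 1: subtract 2×row0 = (0, 4, 1, 8)
  row 2: subtract -2×row0 = (0, -7, -2, -8)
step 2: normalize row 1 (÷4) = (0, 1, 1/4, 2)
  row 0: subtract -2×row1 = (1, 0, 0, 2)
  row 2: subtract -7×row1 = (0, 0, -1/4, 6)
step 3: normalize row 2 (÷-1/4) = (0, 0, 1, -24)
  row 1: subtract 1/4×row2 = (0, 1, 0, 8)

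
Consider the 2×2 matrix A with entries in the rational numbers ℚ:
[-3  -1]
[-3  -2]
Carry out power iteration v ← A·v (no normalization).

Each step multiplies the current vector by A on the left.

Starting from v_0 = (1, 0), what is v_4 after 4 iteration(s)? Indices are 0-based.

v_4 = (219, 285)

v_0 = (1, 0).
v_1 = A·v_0 = (-3, -3).
v_2 = A·v_1 = (12, 15).
v_3 = A·v_2 = (-51, -66).
v_4 = A·v_3 = (219, 285).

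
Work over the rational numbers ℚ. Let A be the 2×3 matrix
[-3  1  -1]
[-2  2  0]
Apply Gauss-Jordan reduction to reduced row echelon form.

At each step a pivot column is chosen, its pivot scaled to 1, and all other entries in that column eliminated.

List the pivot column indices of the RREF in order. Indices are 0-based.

step 1: normalize row 0 (÷-3) = (1, -1/3, 1/3)
  row 1: subtract -2×row0 = (0, 4/3, 2/3)
step 2: normalize row 1 (÷4/3) = (0, 1, 1/2)
  row 0: subtract -1/3×row1 = (1, 0, 1/2)

pivot columns: 0, 1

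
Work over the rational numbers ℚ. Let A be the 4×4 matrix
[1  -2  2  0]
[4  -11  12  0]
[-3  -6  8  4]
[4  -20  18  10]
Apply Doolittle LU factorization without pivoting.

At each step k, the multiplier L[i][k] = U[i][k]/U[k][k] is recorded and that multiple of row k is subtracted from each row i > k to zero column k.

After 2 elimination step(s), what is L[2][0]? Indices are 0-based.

L[2][0] = -3

k=0: U[0][0]=1
  eliminate (1,0): mult=4, new row 1: (0, -3, 4, 0); set L[1][0]=4
  eliminate (2,0): mult=-3, new row 2: (0, -12, 14, 4); set L[2][0]=-3
  eliminate (3,0): mult=4, new row 3: (0, -12, 10, 10); set L[3][0]=4
k=1: U[1][1]=-3
  eliminate (2,1): mult=4, new row 2: (0, 0, -2, 4); set L[2][1]=4
  eliminate (3,1): mult=4, new row 3: (0, 0, -6, 10); set L[3][1]=4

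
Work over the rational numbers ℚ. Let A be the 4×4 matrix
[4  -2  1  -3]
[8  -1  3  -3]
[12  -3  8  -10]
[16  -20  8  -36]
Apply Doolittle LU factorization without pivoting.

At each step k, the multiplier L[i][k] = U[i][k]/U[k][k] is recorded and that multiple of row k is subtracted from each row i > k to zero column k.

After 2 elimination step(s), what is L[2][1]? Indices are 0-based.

L[2][1] = 1

Step 1: pivot at (0,0) is 4.
  row1 ← row1 − (2)·row0  ⇒  L[1][0]=2, U row1=(0, 3, 1, 3)
  row2 ← row2 − (3)·row0  ⇒  L[2][0]=3, U row2=(0, 3, 5, -1)
  row3 ← row3 − (4)·row0  ⇒  L[3][0]=4, U row3=(0, -12, 4, -24)
Step 2: pivot at (1,1) is 3.
  row2 ← row2 − (1)·row1  ⇒  L[2][1]=1, U row2=(0, 0, 4, -4)
  row3 ← row3 − (-4)·row1  ⇒  L[3][1]=-4, U row3=(0, 0, 8, -12)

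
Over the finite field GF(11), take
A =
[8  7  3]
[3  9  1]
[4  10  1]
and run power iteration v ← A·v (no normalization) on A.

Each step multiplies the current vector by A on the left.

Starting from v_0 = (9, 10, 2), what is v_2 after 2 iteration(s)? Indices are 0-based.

v_2 = (0, 3, 6)

v_0 = (9, 10, 2).
v_1 = A·v_0 = (5, 9, 6).
v_2 = A·v_1 = (0, 3, 6).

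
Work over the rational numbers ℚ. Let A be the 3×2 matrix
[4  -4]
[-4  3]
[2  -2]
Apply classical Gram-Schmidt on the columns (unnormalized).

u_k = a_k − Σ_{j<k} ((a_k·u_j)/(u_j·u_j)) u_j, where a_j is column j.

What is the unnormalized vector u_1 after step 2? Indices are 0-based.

u_1 = (-4/9, -5/9, -2/9)

Step 1: u_0 = a_0 = (4, -4, 2).
Step 2: u_1 = a_1 − (-8/9)·u_0 = (-4/9, -5/9, -2/9).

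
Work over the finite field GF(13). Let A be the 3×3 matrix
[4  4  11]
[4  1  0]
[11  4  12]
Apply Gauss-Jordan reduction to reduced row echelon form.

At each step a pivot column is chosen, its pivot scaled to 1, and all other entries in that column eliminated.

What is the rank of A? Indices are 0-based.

rank = 3

[1] R0 /= 4  ⇒  (1, 1, 6)
     R1 -= 4·R0  ⇒  (0, 10, 2)
     R2 -= 11·R0  ⇒  (0, 6, 11)
[2] R1 /= 10  ⇒  (0, 1, 8)
     R0 -= 1·R1  ⇒  (1, 0, 11)
     R2 -= 6·R1  ⇒  (0, 0, 2)
[3] R2 /= 2  ⇒  (0, 0, 1)
     R0 -= 11·R2  ⇒  (1, 0, 0)
     R1 -= 8·R2  ⇒  (0, 1, 0)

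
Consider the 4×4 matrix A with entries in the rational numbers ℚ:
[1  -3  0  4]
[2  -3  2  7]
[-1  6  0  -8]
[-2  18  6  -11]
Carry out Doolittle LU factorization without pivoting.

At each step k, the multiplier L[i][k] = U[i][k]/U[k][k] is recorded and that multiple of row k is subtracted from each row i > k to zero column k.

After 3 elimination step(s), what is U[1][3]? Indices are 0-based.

[col 0] pivot 1
  R1 -= 2*R0 → (0, 3, 2, -1)  (L[1][0] := 2)
  R2 -= -1*R0 → (0, 3, 0, -4)  (L[2][0] := -1)
  R3 -= -2*R0 → (0, 12, 6, -3)  (L[3][0] := -2)
[col 1] pivot 3
  R2 -= 1*R1 → (0, 0, -2, -3)  (L[2][1] := 1)
  R3 -= 4*R1 → (0, 0, -2, 1)  (L[3][1] := 4)
[col 2] pivot -2
  R3 -= 1*R2 → (0, 0, 0, 4)  (L[3][2] := 1)

U[1][3] = -1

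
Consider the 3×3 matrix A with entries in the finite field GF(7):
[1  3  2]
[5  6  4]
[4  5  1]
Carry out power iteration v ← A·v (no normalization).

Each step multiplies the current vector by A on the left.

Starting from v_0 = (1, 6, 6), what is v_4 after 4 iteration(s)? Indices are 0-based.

v_4 = (0, 5, 0)

v_0 = (1, 6, 6).
v_1 = A·v_0 = (3, 2, 5).
v_2 = A·v_1 = (5, 5, 6).
v_3 = A·v_2 = (4, 2, 2).
v_4 = A·v_3 = (0, 5, 0).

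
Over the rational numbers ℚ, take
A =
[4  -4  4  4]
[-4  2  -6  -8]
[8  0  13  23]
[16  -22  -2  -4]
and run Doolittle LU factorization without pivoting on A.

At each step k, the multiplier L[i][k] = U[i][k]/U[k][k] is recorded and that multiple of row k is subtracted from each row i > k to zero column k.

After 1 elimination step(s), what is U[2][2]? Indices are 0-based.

k=0: U[0][0]=4
  eliminate (1,0): mult=-1, new row 1: (0, -2, -2, -4); set L[1][0]=-1
  eliminate (2,0): mult=2, new row 2: (0, 8, 5, 15); set L[2][0]=2
  eliminate (3,0): mult=4, new row 3: (0, -6, -18, -20); set L[3][0]=4

U[2][2] = 5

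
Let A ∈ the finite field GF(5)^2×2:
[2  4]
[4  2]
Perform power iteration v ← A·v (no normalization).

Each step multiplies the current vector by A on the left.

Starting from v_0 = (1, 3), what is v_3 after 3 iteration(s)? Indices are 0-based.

v_3 = (0, 4)

v_0 = (1, 3).
v_1 = A·v_0 = (4, 0).
v_2 = A·v_1 = (3, 1).
v_3 = A·v_2 = (0, 4).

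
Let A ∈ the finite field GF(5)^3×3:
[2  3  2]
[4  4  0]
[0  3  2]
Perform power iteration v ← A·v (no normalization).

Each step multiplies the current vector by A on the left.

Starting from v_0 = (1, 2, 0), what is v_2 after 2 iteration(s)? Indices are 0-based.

v_2 = (4, 0, 3)

v_0 = (1, 2, 0).
v_1 = A·v_0 = (3, 2, 1).
v_2 = A·v_1 = (4, 0, 3).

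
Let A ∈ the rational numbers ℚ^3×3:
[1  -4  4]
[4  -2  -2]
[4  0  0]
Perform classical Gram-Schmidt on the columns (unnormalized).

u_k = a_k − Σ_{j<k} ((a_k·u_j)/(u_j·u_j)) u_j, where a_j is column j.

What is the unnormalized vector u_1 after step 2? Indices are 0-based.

Step 1: u_0 = a_0 = (1, 4, 4).
Step 2: u_1 = a_1 − (-4/11)·u_0 = (-40/11, -6/11, 16/11).

u_1 = (-40/11, -6/11, 16/11)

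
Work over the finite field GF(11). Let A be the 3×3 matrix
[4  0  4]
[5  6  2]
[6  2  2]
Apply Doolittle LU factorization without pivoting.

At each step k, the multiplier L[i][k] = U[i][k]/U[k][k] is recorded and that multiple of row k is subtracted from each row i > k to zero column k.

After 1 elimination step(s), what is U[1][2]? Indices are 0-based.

[col 0] pivot 4
  R1 -= 4*R0 → (0, 6, 8)  (L[1][0] := 4)
  R2 -= 7*R0 → (0, 2, 7)  (L[2][0] := 7)

U[1][2] = 8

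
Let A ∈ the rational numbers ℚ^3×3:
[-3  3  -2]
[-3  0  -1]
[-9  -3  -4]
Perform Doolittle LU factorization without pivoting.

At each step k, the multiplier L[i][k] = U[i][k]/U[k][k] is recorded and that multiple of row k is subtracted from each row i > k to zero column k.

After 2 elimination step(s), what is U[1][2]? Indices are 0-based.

Step 1: pivot at (0,0) is -3.
  row1 ← row1 − (1)·row0  ⇒  L[1][0]=1, U row1=(0, -3, 1)
  row2 ← row2 − (3)·row0  ⇒  L[2][0]=3, U row2=(0, -12, 2)
Step 2: pivot at (1,1) is -3.
  row2 ← row2 − (4)·row1  ⇒  L[2][1]=4, U row2=(0, 0, -2)

U[1][2] = 1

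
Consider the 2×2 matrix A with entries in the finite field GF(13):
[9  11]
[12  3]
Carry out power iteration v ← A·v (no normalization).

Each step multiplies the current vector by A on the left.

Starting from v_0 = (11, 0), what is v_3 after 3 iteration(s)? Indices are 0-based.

v_0 = (11, 0).
v_1 = A·v_0 = (8, 2).
v_2 = A·v_1 = (3, 11).
v_3 = A·v_2 = (5, 4).

v_3 = (5, 4)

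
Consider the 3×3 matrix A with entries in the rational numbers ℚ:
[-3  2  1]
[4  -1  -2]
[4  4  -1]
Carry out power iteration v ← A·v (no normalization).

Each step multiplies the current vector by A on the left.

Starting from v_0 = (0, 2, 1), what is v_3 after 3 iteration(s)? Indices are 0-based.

v_3 = (65, -68, -21)

v_0 = (0, 2, 1).
v_1 = A·v_0 = (5, -4, 7).
v_2 = A·v_1 = (-16, 10, -3).
v_3 = A·v_2 = (65, -68, -21).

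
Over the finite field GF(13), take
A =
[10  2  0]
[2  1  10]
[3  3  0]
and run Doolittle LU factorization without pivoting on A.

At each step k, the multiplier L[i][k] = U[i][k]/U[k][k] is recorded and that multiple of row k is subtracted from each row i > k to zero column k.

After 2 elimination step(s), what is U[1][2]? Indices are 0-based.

Step 1: pivot at (0,0) is 10.
  row1 ← row1 − (8)·row0  ⇒  L[1][0]=8, U row1=(0, 11, 10)
  row2 ← row2 − (12)·row0  ⇒  L[2][0]=12, U row2=(0, 5, 0)
Step 2: pivot at (1,1) is 11.
  row2 ← row2 − (4)·row1  ⇒  L[2][1]=4, U row2=(0, 0, 12)

U[1][2] = 10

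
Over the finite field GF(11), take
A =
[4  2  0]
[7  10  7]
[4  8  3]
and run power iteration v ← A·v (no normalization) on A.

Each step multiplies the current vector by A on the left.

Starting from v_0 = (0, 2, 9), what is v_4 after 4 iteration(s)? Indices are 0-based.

v_4 = (2, 2, 0)

v_0 = (0, 2, 9).
v_1 = A·v_0 = (4, 6, 10).
v_2 = A·v_1 = (6, 4, 6).
v_3 = A·v_2 = (10, 3, 8).
v_4 = A·v_3 = (2, 2, 0).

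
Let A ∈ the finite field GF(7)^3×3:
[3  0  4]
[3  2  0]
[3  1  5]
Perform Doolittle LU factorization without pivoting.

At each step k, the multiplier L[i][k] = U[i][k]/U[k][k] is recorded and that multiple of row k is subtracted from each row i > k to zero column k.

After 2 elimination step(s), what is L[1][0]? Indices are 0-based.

L[1][0] = 1

k=0: U[0][0]=3
  eliminate (1,0): mult=1, new row 1: (0, 2, 3); set L[1][0]=1
  eliminate (2,0): mult=1, new row 2: (0, 1, 1); set L[2][0]=1
k=1: U[1][1]=2
  eliminate (2,1): mult=4, new row 2: (0, 0, 3); set L[2][1]=4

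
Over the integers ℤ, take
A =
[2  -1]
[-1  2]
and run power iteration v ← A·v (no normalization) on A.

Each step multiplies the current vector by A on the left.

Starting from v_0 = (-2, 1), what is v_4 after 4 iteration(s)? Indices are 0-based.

v_0 = (-2, 1).
v_1 = A·v_0 = (-5, 4).
v_2 = A·v_1 = (-14, 13).
v_3 = A·v_2 = (-41, 40).
v_4 = A·v_3 = (-122, 121).

v_4 = (-122, 121)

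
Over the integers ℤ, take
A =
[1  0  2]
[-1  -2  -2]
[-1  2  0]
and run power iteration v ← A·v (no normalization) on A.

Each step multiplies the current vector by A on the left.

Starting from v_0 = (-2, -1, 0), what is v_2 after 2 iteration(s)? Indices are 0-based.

v_2 = (-2, -6, 10)

v_0 = (-2, -1, 0).
v_1 = A·v_0 = (-2, 4, 0).
v_2 = A·v_1 = (-2, -6, 10).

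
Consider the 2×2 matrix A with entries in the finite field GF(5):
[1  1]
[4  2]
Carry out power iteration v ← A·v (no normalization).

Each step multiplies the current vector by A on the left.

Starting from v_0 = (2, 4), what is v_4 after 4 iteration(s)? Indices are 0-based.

v_0 = (2, 4).
v_1 = A·v_0 = (1, 1).
v_2 = A·v_1 = (2, 1).
v_3 = A·v_2 = (3, 0).
v_4 = A·v_3 = (3, 2).

v_4 = (3, 2)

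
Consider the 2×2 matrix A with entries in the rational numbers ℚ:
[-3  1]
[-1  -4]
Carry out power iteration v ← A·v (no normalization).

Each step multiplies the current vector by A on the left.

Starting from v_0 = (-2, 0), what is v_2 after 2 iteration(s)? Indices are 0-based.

v_0 = (-2, 0).
v_1 = A·v_0 = (6, 2).
v_2 = A·v_1 = (-16, -14).

v_2 = (-16, -14)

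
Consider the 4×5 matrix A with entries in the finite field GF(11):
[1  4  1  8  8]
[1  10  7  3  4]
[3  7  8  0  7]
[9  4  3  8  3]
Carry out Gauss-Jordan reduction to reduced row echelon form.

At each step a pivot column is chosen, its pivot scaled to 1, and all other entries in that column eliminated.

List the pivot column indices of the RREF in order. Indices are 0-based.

step 1: normalize row 0 (÷1) = (1, 4, 1, 8, 8)
  row 1: subtract 1×row0 = (0, 6, 6, 6, 7)
  row 2: subtract 3×row0 = (0, 6, 5, 9, 5)
  row 3: subtract 9×row0 = (0, 1, 5, 2, 8)
step 2: normalize row 1 (÷6) = (0, 1, 1, 1, 3)
  row 0: subtract 4×row1 = (1, 0, 8, 4, 7)
  row 2: subtract 6×row1 = (0, 0, 10, 3, 9)
  row 3: subtract 1×row1 = (0, 0, 4, 1, 5)
step 3: normalize row 2 (÷10) = (0, 0, 1, 8, 2)
  row 0: subtract 8×row2 = (1, 0, 0, 6, 2)
  row 1: subtract 1×row2 = (0, 1, 0, 4, 1)
  row 3: subtract 4×row2 = (0, 0, 0, 2, 8)
step 4: normalize row 3 (÷2) = (0, 0, 0, 1, 4)
  row 0: subtract 6×row3 = (1, 0, 0, 0, 0)
  row 1: subtract 4×row3 = (0, 1, 0, 0, 7)
  row 2: subtract 8×row3 = (0, 0, 1, 0, 3)

pivot columns: 0, 1, 2, 3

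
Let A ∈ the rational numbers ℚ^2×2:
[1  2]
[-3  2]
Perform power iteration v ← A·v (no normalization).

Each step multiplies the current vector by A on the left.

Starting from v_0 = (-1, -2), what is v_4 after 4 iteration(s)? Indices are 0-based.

v_0 = (-1, -2).
v_1 = A·v_0 = (-5, -1).
v_2 = A·v_1 = (-7, 13).
v_3 = A·v_2 = (19, 47).
v_4 = A·v_3 = (113, 37).

v_4 = (113, 37)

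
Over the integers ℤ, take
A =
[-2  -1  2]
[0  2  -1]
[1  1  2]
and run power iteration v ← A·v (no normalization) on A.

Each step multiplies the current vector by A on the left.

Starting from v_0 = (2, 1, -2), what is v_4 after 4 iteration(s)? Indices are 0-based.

v_0 = (2, 1, -2).
v_1 = A·v_0 = (-9, 4, -1).
v_2 = A·v_1 = (12, 9, -7).
v_3 = A·v_2 = (-47, 25, 7).
v_4 = A·v_3 = (83, 43, -8).

v_4 = (83, 43, -8)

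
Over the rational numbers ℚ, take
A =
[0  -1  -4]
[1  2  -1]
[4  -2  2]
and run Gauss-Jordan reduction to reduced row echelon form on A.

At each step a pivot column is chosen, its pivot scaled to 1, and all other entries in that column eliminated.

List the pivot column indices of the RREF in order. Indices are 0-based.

[1] R0 <-> R1
[1] R0 /= 1  ⇒  (1, 2, -1)
     R2 -= 4·R0  ⇒  (0, -10, 6)
[2] R1 /= -1  ⇒  (0, 1, 4)
     R0 -= 2·R1  ⇒  (1, 0, -9)
     R2 -= -10·R1  ⇒  (0, 0, 46)
[3] R2 /= 46  ⇒  (0, 0, 1)
     R0 -= -9·R2  ⇒  (1, 0, 0)
     R1 -= 4·R2  ⇒  (0, 1, 0)

pivot columns: 0, 1, 2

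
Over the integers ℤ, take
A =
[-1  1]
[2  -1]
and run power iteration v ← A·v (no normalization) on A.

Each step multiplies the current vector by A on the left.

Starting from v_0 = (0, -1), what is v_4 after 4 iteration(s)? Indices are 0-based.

v_4 = (12, -17)

v_0 = (0, -1).
v_1 = A·v_0 = (-1, 1).
v_2 = A·v_1 = (2, -3).
v_3 = A·v_2 = (-5, 7).
v_4 = A·v_3 = (12, -17).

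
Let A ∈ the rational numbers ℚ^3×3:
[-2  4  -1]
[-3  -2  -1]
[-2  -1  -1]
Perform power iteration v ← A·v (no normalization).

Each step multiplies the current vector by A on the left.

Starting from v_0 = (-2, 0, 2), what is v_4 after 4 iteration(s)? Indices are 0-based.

v_0 = (-2, 0, 2).
v_1 = A·v_0 = (2, 4, 2).
v_2 = A·v_1 = (10, -16, -10).
v_3 = A·v_2 = (-74, 12, 6).
v_4 = A·v_3 = (190, 192, 130).

v_4 = (190, 192, 130)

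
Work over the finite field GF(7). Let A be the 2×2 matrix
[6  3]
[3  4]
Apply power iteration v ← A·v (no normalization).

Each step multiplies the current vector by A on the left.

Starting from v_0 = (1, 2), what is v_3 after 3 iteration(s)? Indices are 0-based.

v_3 = (2, 5)

v_0 = (1, 2).
v_1 = A·v_0 = (5, 4).
v_2 = A·v_1 = (0, 3).
v_3 = A·v_2 = (2, 5).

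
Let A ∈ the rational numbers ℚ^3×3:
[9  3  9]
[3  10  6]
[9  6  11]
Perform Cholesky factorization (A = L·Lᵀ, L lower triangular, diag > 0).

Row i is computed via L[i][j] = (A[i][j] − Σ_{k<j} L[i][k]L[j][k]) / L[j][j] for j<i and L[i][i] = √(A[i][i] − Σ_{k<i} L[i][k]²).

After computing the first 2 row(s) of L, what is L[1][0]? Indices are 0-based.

Step 1: L[0][0] = √(9) = 3.
  L[1][0] = (3) / L[0][0] = 1.
Step 2: L[1][1] = √(9) = 3.

L[1][0] = 1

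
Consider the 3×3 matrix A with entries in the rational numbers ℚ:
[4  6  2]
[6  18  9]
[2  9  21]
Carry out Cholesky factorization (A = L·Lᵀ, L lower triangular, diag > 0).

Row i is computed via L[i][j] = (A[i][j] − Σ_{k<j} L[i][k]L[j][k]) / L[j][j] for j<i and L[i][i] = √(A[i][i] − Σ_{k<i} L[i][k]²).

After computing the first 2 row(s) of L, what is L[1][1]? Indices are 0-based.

Step 1: L[0][0] = √(4) = 2.
  L[1][0] = (6) / L[0][0] = 3.
Step 2: L[1][1] = √(9) = 3.

L[1][1] = 3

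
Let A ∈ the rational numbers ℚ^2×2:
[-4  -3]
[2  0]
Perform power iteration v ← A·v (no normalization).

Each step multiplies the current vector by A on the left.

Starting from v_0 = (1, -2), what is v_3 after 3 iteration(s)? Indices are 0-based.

v_3 = (44, -28)

v_0 = (1, -2).
v_1 = A·v_0 = (2, 2).
v_2 = A·v_1 = (-14, 4).
v_3 = A·v_2 = (44, -28).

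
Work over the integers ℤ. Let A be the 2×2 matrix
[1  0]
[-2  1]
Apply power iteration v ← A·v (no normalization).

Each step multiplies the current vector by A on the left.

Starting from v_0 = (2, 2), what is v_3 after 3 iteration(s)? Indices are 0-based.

v_3 = (2, -10)

v_0 = (2, 2).
v_1 = A·v_0 = (2, -2).
v_2 = A·v_1 = (2, -6).
v_3 = A·v_2 = (2, -10).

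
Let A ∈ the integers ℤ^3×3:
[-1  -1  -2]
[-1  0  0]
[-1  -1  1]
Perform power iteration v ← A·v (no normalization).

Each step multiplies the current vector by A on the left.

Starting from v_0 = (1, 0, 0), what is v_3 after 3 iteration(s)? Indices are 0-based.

v_0 = (1, 0, 0).
v_1 = A·v_0 = (-1, -1, -1).
v_2 = A·v_1 = (4, 1, 1).
v_3 = A·v_2 = (-7, -4, -4).

v_3 = (-7, -4, -4)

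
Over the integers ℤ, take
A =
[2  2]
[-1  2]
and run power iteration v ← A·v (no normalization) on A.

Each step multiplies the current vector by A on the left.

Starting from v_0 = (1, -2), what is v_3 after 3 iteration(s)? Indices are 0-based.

v_0 = (1, -2).
v_1 = A·v_0 = (-2, -5).
v_2 = A·v_1 = (-14, -8).
v_3 = A·v_2 = (-44, -2).

v_3 = (-44, -2)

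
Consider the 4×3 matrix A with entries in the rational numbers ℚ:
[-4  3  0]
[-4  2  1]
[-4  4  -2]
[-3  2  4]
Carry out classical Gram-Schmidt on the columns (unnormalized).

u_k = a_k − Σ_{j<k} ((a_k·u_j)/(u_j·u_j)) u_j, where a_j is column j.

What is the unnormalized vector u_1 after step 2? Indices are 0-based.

u_1 = (1/19, -18/19, 20/19, -4/19)

Step 1: u_0 = a_0 = (-4, -4, -4, -3).
Step 2: u_1 = a_1 − (-14/19)·u_0 = (1/19, -18/19, 20/19, -4/19).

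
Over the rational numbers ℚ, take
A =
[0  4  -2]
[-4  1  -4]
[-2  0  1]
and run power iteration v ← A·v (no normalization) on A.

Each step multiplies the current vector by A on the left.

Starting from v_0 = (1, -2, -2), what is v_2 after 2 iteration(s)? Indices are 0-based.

v_0 = (1, -2, -2).
v_1 = A·v_0 = (-4, 2, -4).
v_2 = A·v_1 = (16, 34, 4).

v_2 = (16, 34, 4)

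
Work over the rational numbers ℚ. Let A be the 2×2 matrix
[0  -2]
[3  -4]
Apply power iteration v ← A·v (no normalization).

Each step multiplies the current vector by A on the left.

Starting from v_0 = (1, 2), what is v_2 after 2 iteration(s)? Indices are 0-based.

v_0 = (1, 2).
v_1 = A·v_0 = (-4, -5).
v_2 = A·v_1 = (10, 8).

v_2 = (10, 8)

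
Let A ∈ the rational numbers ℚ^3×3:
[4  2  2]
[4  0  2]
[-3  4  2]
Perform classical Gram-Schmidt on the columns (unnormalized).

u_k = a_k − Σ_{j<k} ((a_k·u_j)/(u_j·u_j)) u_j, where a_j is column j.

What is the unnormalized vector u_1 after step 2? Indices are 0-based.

Step 1: u_0 = a_0 = (4, 4, -3).
Step 2: u_1 = a_1 − (-4/41)·u_0 = (98/41, 16/41, 152/41).

u_1 = (98/41, 16/41, 152/41)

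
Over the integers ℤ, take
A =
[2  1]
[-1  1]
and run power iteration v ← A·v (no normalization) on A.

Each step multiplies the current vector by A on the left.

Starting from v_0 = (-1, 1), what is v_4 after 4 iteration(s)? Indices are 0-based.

v_4 = (9, 0)

v_0 = (-1, 1).
v_1 = A·v_0 = (-1, 2).
v_2 = A·v_1 = (0, 3).
v_3 = A·v_2 = (3, 3).
v_4 = A·v_3 = (9, 0).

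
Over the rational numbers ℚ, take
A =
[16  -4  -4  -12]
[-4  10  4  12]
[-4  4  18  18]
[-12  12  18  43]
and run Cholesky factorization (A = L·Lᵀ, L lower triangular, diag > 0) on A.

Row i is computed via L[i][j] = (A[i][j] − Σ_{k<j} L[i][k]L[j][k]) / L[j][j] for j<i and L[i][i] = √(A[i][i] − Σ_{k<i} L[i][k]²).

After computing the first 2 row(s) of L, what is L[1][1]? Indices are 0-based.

Step 1: L[0][0] = √(16) = 4.
  L[1][0] = (-4) / L[0][0] = -1.
Step 2: L[1][1] = √(9) = 3.

L[1][1] = 3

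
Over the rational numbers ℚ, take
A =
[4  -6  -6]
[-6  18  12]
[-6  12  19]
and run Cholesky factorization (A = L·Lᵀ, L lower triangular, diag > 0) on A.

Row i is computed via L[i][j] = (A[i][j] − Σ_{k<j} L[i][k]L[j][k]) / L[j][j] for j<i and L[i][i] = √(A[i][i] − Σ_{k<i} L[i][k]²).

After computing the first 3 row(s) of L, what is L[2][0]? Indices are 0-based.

L[2][0] = -3

Step 1: L[0][0] = √(4) = 2.
  L[1][0] = (-6) / L[0][0] = -3.
Step 2: L[1][1] = √(9) = 3.
  L[2][0] = (-6) / L[0][0] = -3.
  L[2][1] = (3) / L[1][1] = 1.
Step 3: L[2][2] = √(9) = 3.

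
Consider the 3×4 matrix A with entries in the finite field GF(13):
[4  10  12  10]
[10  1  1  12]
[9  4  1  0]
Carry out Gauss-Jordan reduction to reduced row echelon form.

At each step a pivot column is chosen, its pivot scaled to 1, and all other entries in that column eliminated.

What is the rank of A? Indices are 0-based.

[1] R0 /= 4  ⇒  (1, 9, 3, 9)
     R1 -= 10·R0  ⇒  (0, 2, 10, 0)
     R2 -= 9·R0  ⇒  (0, 1, 0, 10)
[2] R1 /= 2  ⇒  (0, 1, 5, 0)
     R0 -= 9·R1  ⇒  (1, 0, 10, 9)
     R2 -= 1·R1  ⇒  (0, 0, 8, 10)
[3] R2 /= 8  ⇒  (0, 0, 1, 11)
     R0 -= 10·R2  ⇒  (1, 0, 0, 3)
     R1 -= 5·R2  ⇒  (0, 1, 0, 10)

rank = 3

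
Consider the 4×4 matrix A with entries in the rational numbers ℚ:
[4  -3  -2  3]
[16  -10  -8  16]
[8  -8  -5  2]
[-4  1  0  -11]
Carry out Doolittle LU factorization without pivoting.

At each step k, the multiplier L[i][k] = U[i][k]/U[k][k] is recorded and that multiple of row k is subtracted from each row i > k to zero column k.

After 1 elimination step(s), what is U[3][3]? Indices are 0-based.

U[3][3] = -8

[col 0] pivot 4
  R1 -= 4*R0 → (0, 2, 0, 4)  (L[1][0] := 4)
  R2 -= 2*R0 → (0, -2, -1, -4)  (L[2][0] := 2)
  R3 -= -1*R0 → (0, -2, -2, -8)  (L[3][0] := -1)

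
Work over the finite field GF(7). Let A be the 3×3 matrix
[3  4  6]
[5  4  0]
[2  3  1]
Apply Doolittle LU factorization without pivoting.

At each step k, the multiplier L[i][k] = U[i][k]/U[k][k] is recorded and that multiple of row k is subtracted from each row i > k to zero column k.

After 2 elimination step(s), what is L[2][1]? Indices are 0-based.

L[2][1] = 6

k=0: U[0][0]=3
  eliminate (1,0): mult=4, new row 1: (0, 2, 4); set L[1][0]=4
  eliminate (2,0): mult=3, new row 2: (0, 5, 4); set L[2][0]=3
k=1: U[1][1]=2
  eliminate (2,1): mult=6, new row 2: (0, 0, 1); set L[2][1]=6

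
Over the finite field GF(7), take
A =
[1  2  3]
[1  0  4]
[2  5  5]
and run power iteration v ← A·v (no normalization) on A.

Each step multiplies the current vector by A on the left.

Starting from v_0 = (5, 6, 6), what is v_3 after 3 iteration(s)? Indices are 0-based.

v_3 = (3, 1, 1)

v_0 = (5, 6, 6).
v_1 = A·v_0 = (0, 1, 0).
v_2 = A·v_1 = (2, 0, 5).
v_3 = A·v_2 = (3, 1, 1).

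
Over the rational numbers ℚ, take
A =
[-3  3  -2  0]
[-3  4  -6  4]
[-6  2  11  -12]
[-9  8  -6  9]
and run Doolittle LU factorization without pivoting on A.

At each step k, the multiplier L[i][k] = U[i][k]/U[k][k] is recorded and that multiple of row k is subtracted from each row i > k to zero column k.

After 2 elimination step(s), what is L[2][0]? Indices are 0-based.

L[2][0] = 2

Step 1: pivot at (0,0) is -3.
  row1 ← row1 − (1)·row0  ⇒  L[1][0]=1, U row1=(0, 1, -4, 4)
  row2 ← row2 − (2)·row0  ⇒  L[2][0]=2, U row2=(0, -4, 15, -12)
  row3 ← row3 − (3)·row0  ⇒  L[3][0]=3, U row3=(0, -1, 0, 9)
Step 2: pivot at (1,1) is 1.
  row2 ← row2 − (-4)·row1  ⇒  L[2][1]=-4, U row2=(0, 0, -1, 4)
  row3 ← row3 − (-1)·row1  ⇒  L[3][1]=-1, U row3=(0, 0, -4, 13)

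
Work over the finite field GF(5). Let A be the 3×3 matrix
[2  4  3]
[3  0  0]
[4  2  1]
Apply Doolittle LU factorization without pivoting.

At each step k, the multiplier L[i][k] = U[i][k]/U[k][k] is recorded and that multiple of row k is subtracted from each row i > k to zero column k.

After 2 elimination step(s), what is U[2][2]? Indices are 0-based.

U[2][2] = 2

Step 1: pivot at (0,0) is 2.
  row1 ← row1 − (4)·row0  ⇒  L[1][0]=4, U row1=(0, 4, 3)
  row2 ← row2 − (2)·row0  ⇒  L[2][0]=2, U row2=(0, 4, 0)
Step 2: pivot at (1,1) is 4.
  row2 ← row2 − (1)·row1  ⇒  L[2][1]=1, U row2=(0, 0, 2)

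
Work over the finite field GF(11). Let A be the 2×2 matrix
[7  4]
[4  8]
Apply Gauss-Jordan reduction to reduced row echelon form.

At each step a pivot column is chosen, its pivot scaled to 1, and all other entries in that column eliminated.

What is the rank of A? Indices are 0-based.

[1] R0 /= 7  ⇒  (1, 10)
     R1 -= 4·R0  ⇒  (0, 1)
[2] R1 /= 1  ⇒  (0, 1)
     R0 -= 10·R1  ⇒  (1, 0)

rank = 2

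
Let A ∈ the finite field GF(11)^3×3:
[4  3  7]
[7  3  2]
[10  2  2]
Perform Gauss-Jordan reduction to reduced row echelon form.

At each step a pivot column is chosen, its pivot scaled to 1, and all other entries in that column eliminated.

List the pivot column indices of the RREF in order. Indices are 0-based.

pivot columns: 0, 1, 2

pivot(0,0)=4: scale R0 → (1, 9, 10)
  clear (1,0): R1 −= (7)R0 → (0, 6, 9)
  clear (2,0): R2 −= (10)R0 → (0, 0, 1)
pivot(1,1)=6: scale R1 → (0, 1, 7)
  clear (0,1): R0 −= (9)R1 → (1, 0, 2)
pivot(2,2)=1: scale R2 → (0, 0, 1)
  clear (0,2): R0 −= (2)R2 → (1, 0, 0)
  clear (1,2): R1 −= (7)R2 → (0, 1, 0)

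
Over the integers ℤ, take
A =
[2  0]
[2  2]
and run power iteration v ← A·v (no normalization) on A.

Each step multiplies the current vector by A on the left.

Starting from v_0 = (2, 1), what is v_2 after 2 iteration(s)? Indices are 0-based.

v_0 = (2, 1).
v_1 = A·v_0 = (4, 6).
v_2 = A·v_1 = (8, 20).

v_2 = (8, 20)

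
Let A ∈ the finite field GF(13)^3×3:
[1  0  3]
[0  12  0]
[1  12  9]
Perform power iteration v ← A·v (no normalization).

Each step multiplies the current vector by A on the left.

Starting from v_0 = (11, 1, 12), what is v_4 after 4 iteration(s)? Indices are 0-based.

v_4 = (9, 1, 2)

v_0 = (11, 1, 12).
v_1 = A·v_0 = (8, 12, 1).
v_2 = A·v_1 = (11, 1, 5).
v_3 = A·v_2 = (0, 12, 3).
v_4 = A·v_3 = (9, 1, 2).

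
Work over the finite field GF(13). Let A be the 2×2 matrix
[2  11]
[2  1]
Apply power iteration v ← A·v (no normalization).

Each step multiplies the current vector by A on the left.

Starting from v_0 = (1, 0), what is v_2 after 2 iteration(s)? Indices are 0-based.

v_0 = (1, 0).
v_1 = A·v_0 = (2, 2).
v_2 = A·v_1 = (0, 6).

v_2 = (0, 6)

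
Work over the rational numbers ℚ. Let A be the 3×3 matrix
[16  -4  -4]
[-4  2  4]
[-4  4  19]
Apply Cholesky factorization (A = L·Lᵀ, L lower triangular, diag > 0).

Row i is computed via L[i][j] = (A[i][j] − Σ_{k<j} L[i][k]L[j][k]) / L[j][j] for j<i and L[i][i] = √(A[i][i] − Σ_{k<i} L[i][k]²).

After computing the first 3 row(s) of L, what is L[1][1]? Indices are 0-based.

Step 1: L[0][0] = √(16) = 4.
  L[1][0] = (-4) / L[0][0] = -1.
Step 2: L[1][1] = √(1) = 1.
  L[2][0] = (-4) / L[0][0] = -1.
  L[2][1] = (3) / L[1][1] = 3.
Step 3: L[2][2] = √(9) = 3.

L[1][1] = 1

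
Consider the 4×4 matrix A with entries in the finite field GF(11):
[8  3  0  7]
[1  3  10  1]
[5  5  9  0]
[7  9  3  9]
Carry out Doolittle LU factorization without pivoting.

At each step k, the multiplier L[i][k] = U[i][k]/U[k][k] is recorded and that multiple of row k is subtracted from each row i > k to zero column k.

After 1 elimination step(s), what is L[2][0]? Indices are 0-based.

L[2][0] = 2

Step 1: pivot at (0,0) is 8.
  row1 ← row1 − (7)·row0  ⇒  L[1][0]=7, U row1=(0, 4, 10, 7)
  row2 ← row2 − (2)·row0  ⇒  L[2][0]=2, U row2=(0, 10, 9, 8)
  row3 ← row3 − (5)·row0  ⇒  L[3][0]=5, U row3=(0, 5, 3, 7)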